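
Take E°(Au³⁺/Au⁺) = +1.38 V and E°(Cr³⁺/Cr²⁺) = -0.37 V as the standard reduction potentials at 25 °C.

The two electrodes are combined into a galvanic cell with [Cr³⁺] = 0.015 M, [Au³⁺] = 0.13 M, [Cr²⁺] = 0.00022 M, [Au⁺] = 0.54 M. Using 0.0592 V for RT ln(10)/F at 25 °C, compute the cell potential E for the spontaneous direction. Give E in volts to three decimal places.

Au³⁺/Au⁺ is the cathode (higher E°), Cr³⁺/Cr²⁺ the anode: E°cell = +1.38 − (-0.37) = +1.75 V, n = 2.
Overall: Au³⁺(aq) + 2 Cr²⁺(aq) → Au⁺(aq) + 2 Cr³⁺(aq)
Q = [Au⁺]·[Cr³⁺]^2 / ([Au³⁺]·[Cr²⁺]^2); log Q = 4.286.
E = E° − (0.0592/n) log Q = +1.75 − (0.0592/2)(4.286) = +1.623 V.

+1.623 V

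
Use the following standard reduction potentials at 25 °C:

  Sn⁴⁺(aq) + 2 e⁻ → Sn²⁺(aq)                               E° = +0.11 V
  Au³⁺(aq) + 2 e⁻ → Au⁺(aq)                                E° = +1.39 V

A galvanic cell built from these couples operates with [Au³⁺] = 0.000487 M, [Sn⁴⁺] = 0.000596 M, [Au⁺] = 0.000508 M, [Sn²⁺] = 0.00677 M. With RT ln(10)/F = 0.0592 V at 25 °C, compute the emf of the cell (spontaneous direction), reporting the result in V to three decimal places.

+1.311 V

Au³⁺/Au⁺ is the cathode (higher E°), Sn⁴⁺/Sn²⁺ the anode: E°cell = +1.39 − (+0.11) = +1.28 V, n = 2.
Overall: Au³⁺(aq) + Sn²⁺(aq) → Au⁺(aq) + Sn⁴⁺(aq)
Q = [Au⁺]·[Sn⁴⁺] / ([Au³⁺]·[Sn²⁺]); log Q = -1.037.
E = E° − (0.0592/n) log Q = +1.28 − (0.0592/2)(-1.037) = +1.311 V.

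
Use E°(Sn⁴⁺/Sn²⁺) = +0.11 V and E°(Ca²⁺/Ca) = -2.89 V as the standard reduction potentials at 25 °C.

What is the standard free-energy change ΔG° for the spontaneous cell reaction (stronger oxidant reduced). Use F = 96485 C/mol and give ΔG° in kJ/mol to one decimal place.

Sn⁴⁺/Sn²⁺ (E° = +0.11 V) is the cathode; Ca²⁺/Ca (E° = -2.89 V) is the anode, so E°cell = +3.00 V.
Balancing electrons gives n = 2 (lcm of 2 and 2).
ΔG° = −nFE° = −(2)(96485)(+3.00) = -578,910 J = -578.9 kJ/mol.

-578.9 kJ/mol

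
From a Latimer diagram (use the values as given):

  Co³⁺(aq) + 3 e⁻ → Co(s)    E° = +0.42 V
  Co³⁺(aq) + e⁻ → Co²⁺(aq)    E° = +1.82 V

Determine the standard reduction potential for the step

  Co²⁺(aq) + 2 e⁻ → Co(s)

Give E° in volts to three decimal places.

Sequential free energies add, so n₃E°₃ = n₁E°₁ + n₂E°₂.
With n₃ = 3, and the known step contributing 1×(+1.82) V, the unknown satisfies 2·E° = 3×(+0.42) − 1×(+1.82) = -0.560.
E° = -0.560 / 2 = -0.280 V.

-0.280 V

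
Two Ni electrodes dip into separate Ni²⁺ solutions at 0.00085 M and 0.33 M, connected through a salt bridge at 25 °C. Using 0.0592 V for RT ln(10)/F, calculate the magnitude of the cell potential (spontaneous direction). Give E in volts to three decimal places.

For a concentration cell E°cell = 0. The 0.33 M side is the cathode (reduction is favoured where [Ni²⁺] is higher).
With n = 2, E = −(0.0592/2) log([Ni²⁺]ₐₙ/[Ni²⁺]꜀ₐₜ) = −(0.0592/2) log(0.00085/0.33) = −(0.0592/2)(-2.589) = +0.077 V.

+0.077 V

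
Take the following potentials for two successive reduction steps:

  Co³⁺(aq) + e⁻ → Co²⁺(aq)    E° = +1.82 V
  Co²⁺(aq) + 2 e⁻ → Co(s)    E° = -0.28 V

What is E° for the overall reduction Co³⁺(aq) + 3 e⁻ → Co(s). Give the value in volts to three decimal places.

Adding the free-energy changes (−nFE°) of the two steps gives −n₃FE°₃ = −n₁FE°₁ − n₂FE°₂.
E°₃ = (1×+1.82 + 2×-0.28) / 3 = (+1.260) / 3 = +0.420 V.

+0.420 V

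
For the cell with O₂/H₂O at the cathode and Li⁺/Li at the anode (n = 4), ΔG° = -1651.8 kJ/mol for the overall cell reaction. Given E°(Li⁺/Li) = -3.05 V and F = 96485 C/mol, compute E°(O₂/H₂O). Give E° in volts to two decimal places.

E°cell = −ΔG°/(nF) = −(-1651.8×10³)/((4)(96485)) = +4.280 V.
Since O₂/H₂O is the cathode and Li⁺/Li the anode, E°cell = E°(O₂/H₂O) − E°(Li⁺/Li).
So E°(O₂/H₂O) = E°cell + E°(Li⁺/Li) = +4.280 + (-3.05) = +1.23 V.

+1.23 V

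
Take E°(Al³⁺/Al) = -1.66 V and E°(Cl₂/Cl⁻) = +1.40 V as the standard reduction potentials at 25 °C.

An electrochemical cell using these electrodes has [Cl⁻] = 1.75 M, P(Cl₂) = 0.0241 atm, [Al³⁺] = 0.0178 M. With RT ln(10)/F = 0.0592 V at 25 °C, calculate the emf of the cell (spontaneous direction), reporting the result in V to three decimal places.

+3.032 V

Cl₂/Cl⁻ is the cathode (higher E°), Al³⁺/Al the anode: E°cell = +1.40 − (-1.66) = +3.06 V, n = 6.
Overall: 3 Cl₂(g) + 2 Al(s) → 6 Cl⁻(aq) + 2 Al³⁺(aq)
Q = [Cl⁻]^6·[Al³⁺]^2 / (P(Cl₂)^3); log Q = 2.813.
E = E° − (0.0592/n) log Q = +3.06 − (0.0592/6)(2.813) = +3.032 V.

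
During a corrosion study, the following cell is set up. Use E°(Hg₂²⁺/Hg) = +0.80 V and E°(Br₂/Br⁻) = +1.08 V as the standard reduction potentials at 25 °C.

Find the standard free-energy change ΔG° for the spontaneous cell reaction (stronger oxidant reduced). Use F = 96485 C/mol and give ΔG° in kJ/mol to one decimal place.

-54.0 kJ/mol

Br₂/Br⁻ (E° = +1.08 V) is the cathode; Hg₂²⁺/Hg (E° = +0.80 V) is the anode, so E°cell = +0.28 V.
Balancing electrons gives n = 2 (lcm of 2 and 2).
ΔG° = −nFE° = −(2)(96485)(+0.28) = -54,032 J = -54.0 kJ/mol.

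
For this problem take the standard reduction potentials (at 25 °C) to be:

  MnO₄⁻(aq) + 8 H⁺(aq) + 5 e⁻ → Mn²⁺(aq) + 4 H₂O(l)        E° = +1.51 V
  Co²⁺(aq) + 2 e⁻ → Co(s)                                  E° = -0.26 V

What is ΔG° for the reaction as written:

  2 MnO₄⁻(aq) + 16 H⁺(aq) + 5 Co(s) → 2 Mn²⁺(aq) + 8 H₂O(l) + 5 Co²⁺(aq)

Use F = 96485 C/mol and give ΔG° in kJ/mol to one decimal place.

As written, MnO₄⁻/Mn²⁺ is reduced (cathode) and Co²⁺/Co is oxidised (anode), so E°cell = (+1.51) − (-0.26) = +1.77 V.
Balancing electrons gives n = 10.
ΔG° = −nFE° = −(10)(96485)(+1.77) = -1,707,784 J = -1707.8 kJ/mol.

-1707.8 kJ/mol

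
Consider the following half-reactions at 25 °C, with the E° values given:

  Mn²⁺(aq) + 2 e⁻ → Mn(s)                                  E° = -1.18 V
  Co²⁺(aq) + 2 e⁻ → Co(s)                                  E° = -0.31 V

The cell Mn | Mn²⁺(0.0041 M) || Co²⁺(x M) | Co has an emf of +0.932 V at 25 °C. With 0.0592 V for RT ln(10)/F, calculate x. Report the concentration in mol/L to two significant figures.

Co²⁺/Co is the cathode, Mn²⁺/Mn the anode: E°cell = +0.87 V, n = 2.
Overall reaction: Co²⁺(aq) + Mn(s) → Co(s) + Mn²⁺(aq); Q = [Mn²⁺]^1/[Co²⁺]^1.
From E = E° − (0.0592/n) log Q: log Q = (E° − E)·n/0.0592 = (+0.87 − (+0.932))·2/0.0592 = -2.0946.
So 1·log[Co²⁺] = 1·log(0.0041) − log Q = -2.3872 − (-2.0946) = -0.2926; [Co²⁺] = 10^(-0.2926) ≈ 0.51 M.

0.51 M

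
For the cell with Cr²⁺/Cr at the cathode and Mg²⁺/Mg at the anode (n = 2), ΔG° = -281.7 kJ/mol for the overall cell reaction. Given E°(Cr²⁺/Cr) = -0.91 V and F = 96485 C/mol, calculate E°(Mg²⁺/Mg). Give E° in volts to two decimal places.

-2.37 V

E°cell = −ΔG°/(nF) = −(-281.7×10³)/((2)(96485)) = +1.460 V.
Since Cr²⁺/Cr is the cathode and Mg²⁺/Mg the anode, E°cell = E°(Cr²⁺/Cr) − E°(Mg²⁺/Mg).
So E°(Mg²⁺/Mg) = E°(Cr²⁺/Cr) − E°cell = (-0.91) − (+1.460) = -2.37 V.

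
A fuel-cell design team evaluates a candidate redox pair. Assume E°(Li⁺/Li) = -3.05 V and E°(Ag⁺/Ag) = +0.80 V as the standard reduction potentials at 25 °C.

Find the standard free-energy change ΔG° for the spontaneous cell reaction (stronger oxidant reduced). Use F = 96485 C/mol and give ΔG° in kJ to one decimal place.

Ag⁺/Ag (E° = +0.80 V) is the cathode; Li⁺/Li (E° = -3.05 V) is the anode, so E°cell = +3.85 V.
Balancing electrons gives n = 1 (lcm of 1 and 1).
ΔG° = −nFE° = −(1)(96485)(+3.85) = -371,467 J = -371.5 kJ.

-371.5 kJ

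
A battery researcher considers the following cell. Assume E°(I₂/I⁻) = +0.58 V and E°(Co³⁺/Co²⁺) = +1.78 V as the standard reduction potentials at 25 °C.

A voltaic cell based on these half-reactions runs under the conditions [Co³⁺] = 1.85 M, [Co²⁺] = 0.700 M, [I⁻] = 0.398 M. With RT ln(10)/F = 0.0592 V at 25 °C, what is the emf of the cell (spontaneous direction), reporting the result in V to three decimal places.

+1.201 V

Co³⁺/Co²⁺ is the cathode (higher E°), I₂/I⁻ the anode: E°cell = +1.78 − (+0.58) = +1.20 V, n = 2.
Overall: 2 Co³⁺(aq) + 2 I⁻(aq) → 2 Co²⁺(aq) + I₂(s)
Q = [Co²⁺]^2 / ([Co³⁺]^2·[I⁻]^2); log Q = -0.044.
E = E° − (0.0592/n) log Q = +1.20 − (0.0592/2)(-0.044) = +1.201 V.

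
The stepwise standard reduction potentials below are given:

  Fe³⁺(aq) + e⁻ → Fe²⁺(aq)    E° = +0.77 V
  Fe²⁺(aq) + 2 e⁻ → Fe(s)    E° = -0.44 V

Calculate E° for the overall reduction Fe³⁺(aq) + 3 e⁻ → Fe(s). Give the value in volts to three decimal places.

Adding the free-energy changes (−nFE°) of the two steps gives −n₃FE°₃ = −n₁FE°₁ − n₂FE°₂.
E°₃ = (1×+0.77 + 2×-0.44) / 3 = (-0.110) / 3 = -0.037 V.
E° values themselves are not directly additive — weighting by electron count is essential.

-0.037 V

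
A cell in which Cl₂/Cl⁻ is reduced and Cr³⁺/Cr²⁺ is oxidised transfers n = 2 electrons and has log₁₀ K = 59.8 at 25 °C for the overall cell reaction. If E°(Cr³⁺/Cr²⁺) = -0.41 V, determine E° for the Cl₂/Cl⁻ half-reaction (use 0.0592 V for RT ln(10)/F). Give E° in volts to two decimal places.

E°cell = (0.0592/n)·log K = (0.0592/2)(59.8) = +1.770 V.
Since Cl₂/Cl⁻ is the cathode and Cr³⁺/Cr²⁺ the anode, E°cell = E°(Cl₂/Cl⁻) − E°(Cr³⁺/Cr²⁺).
So E°(Cl₂/Cl⁻) = E°cell + E°(Cr³⁺/Cr²⁺) = +1.770 + (-0.41) = +1.36 V.

+1.36 V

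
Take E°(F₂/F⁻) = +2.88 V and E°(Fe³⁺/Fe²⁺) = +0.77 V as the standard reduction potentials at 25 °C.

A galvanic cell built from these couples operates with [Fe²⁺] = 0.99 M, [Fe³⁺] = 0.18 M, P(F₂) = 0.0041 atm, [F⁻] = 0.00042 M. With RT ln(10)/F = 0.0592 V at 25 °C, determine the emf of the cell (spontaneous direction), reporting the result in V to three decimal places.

+2.283 V

F₂/F⁻ is the cathode (higher E°), Fe³⁺/Fe²⁺ the anode: E°cell = +2.88 − (+0.77) = +2.11 V, n = 2.
Overall: F₂(g) + 2 Fe²⁺(aq) → 2 F⁻(aq) + 2 Fe³⁺(aq)
Q = [F⁻]^2·[Fe³⁺]^2 / (P(F₂)·[Fe²⁺]^2); log Q = -5.847.
E = E° − (0.0592/n) log Q = +2.11 − (0.0592/2)(-5.847) = +2.283 V.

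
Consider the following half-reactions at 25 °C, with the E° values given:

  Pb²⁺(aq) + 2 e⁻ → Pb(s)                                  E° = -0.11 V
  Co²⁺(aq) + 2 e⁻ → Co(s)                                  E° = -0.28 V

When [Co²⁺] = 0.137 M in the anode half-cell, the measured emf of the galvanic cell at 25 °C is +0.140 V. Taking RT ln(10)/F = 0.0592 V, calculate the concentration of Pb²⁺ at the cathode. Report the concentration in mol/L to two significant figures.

Pb²⁺/Pb is the cathode, Co²⁺/Co the anode: E°cell = +0.17 V, n = 2.
Overall reaction: Pb²⁺(aq) + Co(s) → Pb(s) + Co²⁺(aq); Q = [Co²⁺]^1/[Pb²⁺]^1.
From E = E° − (0.0592/n) log Q: log Q = (E° − E)·n/0.0592 = (+0.17 − (+0.140))·2/0.0592 = 1.0135.
So 1·log[Pb²⁺] = 1·log(0.137) − log Q = -0.8633 − (1.0135) = -1.8768; [Pb²⁺] = 10^(-1.8768) ≈ 0.013 M.

0.013 M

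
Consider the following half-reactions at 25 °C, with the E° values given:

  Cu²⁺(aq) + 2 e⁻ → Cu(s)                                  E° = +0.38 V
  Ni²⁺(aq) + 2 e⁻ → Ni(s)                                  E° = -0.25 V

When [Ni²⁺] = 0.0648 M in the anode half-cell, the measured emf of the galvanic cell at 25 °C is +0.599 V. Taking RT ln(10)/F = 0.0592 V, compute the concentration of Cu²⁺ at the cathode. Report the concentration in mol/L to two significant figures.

0.0058 M

Cu²⁺/Cu is the cathode, Ni²⁺/Ni the anode: E°cell = +0.63 V, n = 2.
Overall reaction: Cu²⁺(aq) + Ni(s) → Cu(s) + Ni²⁺(aq); Q = [Ni²⁺]^1/[Cu²⁺]^1.
From E = E° − (0.0592/n) log Q: log Q = (E° − E)·n/0.0592 = (+0.63 − (+0.599))·2/0.0592 = 1.0473.
So 1·log[Cu²⁺] = 1·log(0.0648) − log Q = -1.1884 − (1.0473) = -2.2357; [Cu²⁺] = 10^(-2.2357) ≈ 0.0058 M.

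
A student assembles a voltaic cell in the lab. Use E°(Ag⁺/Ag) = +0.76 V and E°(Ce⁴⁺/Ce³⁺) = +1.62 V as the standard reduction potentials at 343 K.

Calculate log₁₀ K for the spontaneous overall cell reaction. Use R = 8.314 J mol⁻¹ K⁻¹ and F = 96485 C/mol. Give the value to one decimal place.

12.6

Cathode: Ce⁴⁺/Ce³⁺; anode: Ag⁺/Ag. E°cell = (+1.62) − (+0.76) = +0.86 V, with n = 1.
ΔG° = −nFE° = −RT ln K, so ln K = nFE°/(RT) = (1)(96485)(+0.86) / ((8.314)(343)) = 29.097.
log₁₀ K = 29.097 / ln 10 = 12.6.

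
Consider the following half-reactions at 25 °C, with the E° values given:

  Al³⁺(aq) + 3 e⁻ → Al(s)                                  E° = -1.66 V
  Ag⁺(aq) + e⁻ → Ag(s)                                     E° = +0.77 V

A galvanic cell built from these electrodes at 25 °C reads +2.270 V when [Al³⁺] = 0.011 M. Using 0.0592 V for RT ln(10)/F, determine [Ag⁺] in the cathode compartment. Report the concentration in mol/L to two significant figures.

0.00044 M

Ag⁺/Ag is the cathode, Al³⁺/Al the anode: E°cell = +2.43 V, n = 3.
Overall reaction: 3 Ag⁺(aq) + Al(s) → 3 Ag(s) + Al³⁺(aq); Q = [Al³⁺]^1/[Ag⁺]^3.
From E = E° − (0.0592/n) log Q: log Q = (E° − E)·n/0.0592 = (+2.43 − (+2.270))·3/0.0592 = 8.1081.
So 3·log[Ag⁺] = 1·log(0.011) − log Q = -1.9586 − (8.1081) = -10.0667; log[Ag⁺] = -10.0667 / 3 = -3.3556; [Ag⁺] = 10^(-3.3556) ≈ 0.00044 M.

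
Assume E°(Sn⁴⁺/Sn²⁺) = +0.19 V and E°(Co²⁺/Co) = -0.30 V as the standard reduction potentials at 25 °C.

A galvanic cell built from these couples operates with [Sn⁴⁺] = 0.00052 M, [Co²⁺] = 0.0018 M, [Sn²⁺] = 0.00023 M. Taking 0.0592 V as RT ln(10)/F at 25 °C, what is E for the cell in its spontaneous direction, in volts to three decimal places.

+0.582 V

Sn⁴⁺/Sn²⁺ is the cathode (higher E°), Co²⁺/Co the anode: E°cell = +0.19 − (-0.30) = +0.49 V, n = 2.
Overall: Sn⁴⁺(aq) + Co(s) → Sn²⁺(aq) + Co²⁺(aq)
Q = [Sn²⁺]·[Co²⁺] / ([Sn⁴⁺]); log Q = -3.099.
E = E° − (0.0592/n) log Q = +0.49 − (0.0592/2)(-3.099) = +0.582 V.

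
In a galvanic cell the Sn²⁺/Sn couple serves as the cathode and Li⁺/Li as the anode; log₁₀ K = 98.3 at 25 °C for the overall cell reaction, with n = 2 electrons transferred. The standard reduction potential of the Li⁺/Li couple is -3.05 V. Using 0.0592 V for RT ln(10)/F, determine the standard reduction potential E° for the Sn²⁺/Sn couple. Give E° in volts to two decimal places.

-0.14 V

E°cell = (0.0592/n)·log K = (0.0592/2)(98.3) = +2.910 V.
Since Sn²⁺/Sn is the cathode and Li⁺/Li the anode, E°cell = E°(Sn²⁺/Sn) − E°(Li⁺/Li).
So E°(Sn²⁺/Sn) = E°cell + E°(Li⁺/Li) = +2.910 + (-3.05) = -0.14 V.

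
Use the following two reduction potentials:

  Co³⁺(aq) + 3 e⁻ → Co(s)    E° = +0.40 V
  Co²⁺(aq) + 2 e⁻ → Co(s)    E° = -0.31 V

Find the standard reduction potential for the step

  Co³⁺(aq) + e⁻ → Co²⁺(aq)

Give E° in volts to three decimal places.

Sequential free energies add, so n₃E°₃ = n₁E°₁ + n₂E°₂.
With n₃ = 3, and the known step contributing 2×(-0.31) V, the unknown satisfies 1·E° = 3×(+0.40) − 2×(-0.31) = +1.820.
E° = +1.820 / 1 = +1.820 V.

+1.820 V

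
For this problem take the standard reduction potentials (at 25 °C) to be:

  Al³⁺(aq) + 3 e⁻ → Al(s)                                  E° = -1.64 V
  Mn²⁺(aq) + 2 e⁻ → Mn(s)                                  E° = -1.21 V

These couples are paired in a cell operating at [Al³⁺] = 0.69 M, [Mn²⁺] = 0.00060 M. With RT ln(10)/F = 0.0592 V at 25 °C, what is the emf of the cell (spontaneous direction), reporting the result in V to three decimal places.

+0.338 V

Mn²⁺/Mn is the cathode (higher E°), Al³⁺/Al the anode: E°cell = -1.21 − (-1.64) = +0.43 V, n = 6.
Overall: 3 Mn²⁺(aq) + 2 Al(s) → 3 Mn(s) + 2 Al³⁺(aq)
Q = [Al³⁺]^2 / ([Mn²⁺]^3); log Q = 9.343.
E = E° − (0.0592/n) log Q = +0.43 − (0.0592/6)(9.343) = +0.338 V.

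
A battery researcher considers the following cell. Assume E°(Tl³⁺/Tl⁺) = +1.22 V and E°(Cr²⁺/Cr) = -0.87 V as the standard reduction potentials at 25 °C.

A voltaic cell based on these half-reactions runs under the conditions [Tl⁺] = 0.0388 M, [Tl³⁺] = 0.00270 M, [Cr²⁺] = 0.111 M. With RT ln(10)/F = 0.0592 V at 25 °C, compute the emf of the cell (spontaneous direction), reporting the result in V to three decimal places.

Tl³⁺/Tl⁺ is the cathode (higher E°), Cr²⁺/Cr the anode: E°cell = +1.22 − (-0.87) = +2.09 V, n = 2.
Overall: Tl³⁺(aq) + Cr(s) → Tl⁺(aq) + Cr²⁺(aq)
Q = [Tl⁺]·[Cr²⁺] / ([Tl³⁺]); log Q = 0.203.
E = E° − (0.0592/n) log Q = +2.09 − (0.0592/2)(0.203) = +2.084 V.

+2.084 V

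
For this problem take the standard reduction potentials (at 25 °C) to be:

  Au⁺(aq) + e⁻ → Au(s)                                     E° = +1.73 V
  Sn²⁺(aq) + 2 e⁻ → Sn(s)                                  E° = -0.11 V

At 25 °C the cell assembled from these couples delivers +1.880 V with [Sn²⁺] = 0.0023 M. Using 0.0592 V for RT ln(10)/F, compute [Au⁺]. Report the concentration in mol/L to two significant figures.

0.23 M

Au⁺/Au is the cathode, Sn²⁺/Sn the anode: E°cell = +1.84 V, n = 2.
Overall reaction: 2 Au⁺(aq) + Sn(s) → 2 Au(s) + Sn²⁺(aq); Q = [Sn²⁺]^1/[Au⁺]^2.
From E = E° − (0.0592/n) log Q: log Q = (E° − E)·n/0.0592 = (+1.84 − (+1.880))·2/0.0592 = -1.3514.
So 2·log[Au⁺] = 1·log(0.0023) − log Q = -2.6383 − (-1.3514) = -1.2869; log[Au⁺] = -1.2869 / 2 = -0.6434; [Au⁺] = 10^(-0.6434) ≈ 0.23 M.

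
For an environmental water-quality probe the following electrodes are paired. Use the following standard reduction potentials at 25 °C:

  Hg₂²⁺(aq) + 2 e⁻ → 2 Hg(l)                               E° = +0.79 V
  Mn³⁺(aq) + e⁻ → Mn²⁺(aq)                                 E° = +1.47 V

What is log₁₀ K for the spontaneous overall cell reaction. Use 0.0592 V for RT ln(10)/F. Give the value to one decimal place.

Cathode: Mn³⁺/Mn²⁺; anode: Hg₂²⁺/Hg. E°cell = +0.68 V, n = 2.
log K = nE°cell / 0.0592 = (2)(+0.68) / 0.0592 = 23.0.

23.0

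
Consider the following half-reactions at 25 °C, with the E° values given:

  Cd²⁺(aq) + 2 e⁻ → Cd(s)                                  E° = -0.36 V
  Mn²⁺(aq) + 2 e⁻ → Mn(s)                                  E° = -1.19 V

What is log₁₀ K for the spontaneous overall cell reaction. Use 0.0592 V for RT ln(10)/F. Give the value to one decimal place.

Cathode: Cd²⁺/Cd; anode: Mn²⁺/Mn. E°cell = +0.83 V, n = 2.
log K = nE°cell / 0.0592 = (2)(+0.83) / 0.0592 = 28.0.

28.0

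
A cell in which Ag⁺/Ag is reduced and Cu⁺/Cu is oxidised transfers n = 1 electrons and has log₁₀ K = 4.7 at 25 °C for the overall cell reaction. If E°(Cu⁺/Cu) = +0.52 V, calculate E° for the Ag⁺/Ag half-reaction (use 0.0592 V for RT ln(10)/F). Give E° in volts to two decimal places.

E°cell = (0.0592/n)·log K = (0.0592/1)(4.7) = +0.278 V.
Since Ag⁺/Ag is the cathode and Cu⁺/Cu the anode, E°cell = E°(Ag⁺/Ag) − E°(Cu⁺/Cu).
So E°(Ag⁺/Ag) = E°cell + E°(Cu⁺/Cu) = +0.278 + (+0.52) = +0.80 V.

+0.80 V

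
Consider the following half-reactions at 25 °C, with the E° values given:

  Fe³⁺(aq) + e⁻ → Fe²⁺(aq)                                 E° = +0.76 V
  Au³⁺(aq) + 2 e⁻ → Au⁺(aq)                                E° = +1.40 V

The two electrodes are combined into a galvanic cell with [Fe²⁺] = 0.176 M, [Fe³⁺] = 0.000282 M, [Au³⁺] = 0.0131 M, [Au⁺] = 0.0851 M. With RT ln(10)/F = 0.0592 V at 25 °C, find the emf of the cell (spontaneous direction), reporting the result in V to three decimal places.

+0.781 V

Au³⁺/Au⁺ is the cathode (higher E°), Fe³⁺/Fe²⁺ the anode: E°cell = +1.40 − (+0.76) = +0.64 V, n = 2.
Overall: Au³⁺(aq) + 2 Fe²⁺(aq) → Au⁺(aq) + 2 Fe³⁺(aq)
Q = [Au⁺]·[Fe³⁺]^2 / ([Au³⁺]·[Fe²⁺]^2); log Q = -4.778.
E = E° − (0.0592/n) log Q = +0.64 − (0.0592/2)(-4.778) = +0.781 V.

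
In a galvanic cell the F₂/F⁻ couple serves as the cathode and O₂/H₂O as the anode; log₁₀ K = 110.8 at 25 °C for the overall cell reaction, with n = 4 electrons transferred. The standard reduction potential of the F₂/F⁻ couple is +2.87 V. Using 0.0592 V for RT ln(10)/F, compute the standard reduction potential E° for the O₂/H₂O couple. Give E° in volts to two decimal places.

E°cell = (0.0592/n)·log K = (0.0592/4)(110.8) = +1.640 V.
Since F₂/F⁻ is the cathode and O₂/H₂O the anode, E°cell = E°(F₂/F⁻) − E°(O₂/H₂O).
So E°(O₂/H₂O) = E°(F₂/F⁻) − E°cell = (+2.87) − (+1.640) = +1.23 V.

+1.23 V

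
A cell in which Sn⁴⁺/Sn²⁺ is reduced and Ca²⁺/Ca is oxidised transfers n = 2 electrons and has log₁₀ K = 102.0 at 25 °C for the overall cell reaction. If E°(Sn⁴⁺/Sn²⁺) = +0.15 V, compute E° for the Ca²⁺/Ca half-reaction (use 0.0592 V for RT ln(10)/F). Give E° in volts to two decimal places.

-2.87 V

E°cell = (0.0592/n)·log K = (0.0592/2)(102.0) = +3.019 V.
Since Sn⁴⁺/Sn²⁺ is the cathode and Ca²⁺/Ca the anode, E°cell = E°(Sn⁴⁺/Sn²⁺) − E°(Ca²⁺/Ca).
So E°(Ca²⁺/Ca) = E°(Sn⁴⁺/Sn²⁺) − E°cell = (+0.15) − (+3.019) = -2.87 V.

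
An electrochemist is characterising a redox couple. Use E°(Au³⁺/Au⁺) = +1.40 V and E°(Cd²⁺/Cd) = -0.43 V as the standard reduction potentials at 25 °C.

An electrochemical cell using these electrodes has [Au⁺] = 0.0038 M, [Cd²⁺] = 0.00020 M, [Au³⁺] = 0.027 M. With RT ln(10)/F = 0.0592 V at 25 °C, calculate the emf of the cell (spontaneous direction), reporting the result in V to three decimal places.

Au³⁺/Au⁺ is the cathode (higher E°), Cd²⁺/Cd the anode: E°cell = +1.40 − (-0.43) = +1.83 V, n = 2.
Overall: Au³⁺(aq) + Cd(s) → Au⁺(aq) + Cd²⁺(aq)
Q = [Au⁺]·[Cd²⁺] / ([Au³⁺]); log Q = -4.551.
E = E° − (0.0592/n) log Q = +1.83 − (0.0592/2)(-4.551) = +1.965 V.

+1.965 V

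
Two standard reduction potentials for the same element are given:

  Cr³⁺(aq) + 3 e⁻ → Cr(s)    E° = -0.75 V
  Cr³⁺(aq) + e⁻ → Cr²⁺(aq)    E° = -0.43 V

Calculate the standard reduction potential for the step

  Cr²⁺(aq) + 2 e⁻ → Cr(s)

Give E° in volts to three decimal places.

-0.910 V

Sequential free energies add, so n₃E°₃ = n₁E°₁ + n₂E°₂.
With n₃ = 3, and the known step contributing 1×(-0.43) V, the unknown satisfies 2·E° = 3×(-0.75) − 1×(-0.43) = -1.820.
E° = -1.820 / 2 = -0.910 V.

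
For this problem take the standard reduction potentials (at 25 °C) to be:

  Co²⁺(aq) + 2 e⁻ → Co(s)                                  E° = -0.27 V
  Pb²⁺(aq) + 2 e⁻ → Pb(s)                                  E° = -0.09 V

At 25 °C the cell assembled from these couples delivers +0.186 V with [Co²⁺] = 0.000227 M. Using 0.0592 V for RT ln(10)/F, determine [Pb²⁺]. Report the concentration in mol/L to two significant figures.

0.00036 M

Pb²⁺/Pb is the cathode, Co²⁺/Co the anode: E°cell = +0.18 V, n = 2.
Overall reaction: Pb²⁺(aq) + Co(s) → Pb(s) + Co²⁺(aq); Q = [Co²⁺]^1/[Pb²⁺]^1.
From E = E° − (0.0592/n) log Q: log Q = (E° − E)·n/0.0592 = (+0.18 − (+0.186))·2/0.0592 = -0.2027.
So 1·log[Pb²⁺] = 1·log(0.000227) − log Q = -3.6440 − (-0.2027) = -3.4413; [Pb²⁺] = 10^(-3.4413) ≈ 0.00036 M.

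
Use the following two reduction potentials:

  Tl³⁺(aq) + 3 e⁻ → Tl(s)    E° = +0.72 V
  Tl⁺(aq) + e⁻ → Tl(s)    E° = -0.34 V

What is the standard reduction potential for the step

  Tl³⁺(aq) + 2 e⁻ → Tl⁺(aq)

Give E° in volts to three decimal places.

Sequential free energies add, so n₃E°₃ = n₁E°₁ + n₂E°₂.
With n₃ = 3, and the known step contributing 1×(-0.34) V, the unknown satisfies 2·E° = 3×(+0.72) − 1×(-0.34) = +2.500.
E° = +2.500 / 2 = +1.250 V.

+1.250 V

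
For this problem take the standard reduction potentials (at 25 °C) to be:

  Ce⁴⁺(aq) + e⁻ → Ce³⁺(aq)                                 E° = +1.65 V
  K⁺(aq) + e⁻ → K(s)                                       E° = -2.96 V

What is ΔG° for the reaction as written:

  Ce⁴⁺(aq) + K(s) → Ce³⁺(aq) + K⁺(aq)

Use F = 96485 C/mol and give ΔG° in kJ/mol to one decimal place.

As written, Ce⁴⁺/Ce³⁺ is reduced (cathode) and K⁺/K is oxidised (anode), so E°cell = (+1.65) − (-2.96) = +4.61 V.
Balancing electrons gives n = 1.
ΔG° = −nFE° = −(1)(96485)(+4.61) = -444,796 J = -444.8 kJ/mol.

-444.8 kJ/mol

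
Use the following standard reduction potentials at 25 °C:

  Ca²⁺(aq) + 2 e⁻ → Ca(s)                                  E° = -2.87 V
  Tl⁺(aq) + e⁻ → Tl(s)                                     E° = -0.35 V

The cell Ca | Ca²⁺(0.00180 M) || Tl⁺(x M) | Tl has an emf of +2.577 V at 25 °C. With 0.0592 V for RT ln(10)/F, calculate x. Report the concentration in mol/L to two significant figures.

0.39 M

Tl⁺/Tl is the cathode, Ca²⁺/Ca the anode: E°cell = +2.52 V, n = 2.
Overall reaction: 2 Tl⁺(aq) + Ca(s) → 2 Tl(s) + Ca²⁺(aq); Q = [Ca²⁺]^1/[Tl⁺]^2.
From E = E° − (0.0592/n) log Q: log Q = (E° − E)·n/0.0592 = (+2.52 − (+2.577))·2/0.0592 = -1.9257.
So 2·log[Tl⁺] = 1·log(0.0018) − log Q = -2.7447 − (-1.9257) = -0.8190; log[Tl⁺] = -0.8190 / 2 = -0.4095; [Tl⁺] = 10^(-0.4095) ≈ 0.39 M.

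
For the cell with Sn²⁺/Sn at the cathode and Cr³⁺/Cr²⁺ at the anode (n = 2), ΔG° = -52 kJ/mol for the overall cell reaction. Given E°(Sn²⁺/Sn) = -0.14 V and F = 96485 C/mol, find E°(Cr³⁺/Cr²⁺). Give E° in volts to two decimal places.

-0.41 V

E°cell = −ΔG°/(nF) = −(-52×10³)/((2)(96485)) = +0.269 V.
Since Sn²⁺/Sn is the cathode and Cr³⁺/Cr²⁺ the anode, E°cell = E°(Sn²⁺/Sn) − E°(Cr³⁺/Cr²⁺).
So E°(Cr³⁺/Cr²⁺) = E°(Sn²⁺/Sn) − E°cell = (-0.14) − (+0.269) = -0.41 V.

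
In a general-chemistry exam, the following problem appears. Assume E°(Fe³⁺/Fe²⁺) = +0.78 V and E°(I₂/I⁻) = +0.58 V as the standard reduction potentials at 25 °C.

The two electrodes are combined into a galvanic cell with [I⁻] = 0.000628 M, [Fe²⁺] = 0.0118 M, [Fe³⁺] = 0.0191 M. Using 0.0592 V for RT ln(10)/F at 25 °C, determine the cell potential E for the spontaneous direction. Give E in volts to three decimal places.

Fe³⁺/Fe²⁺ is the cathode (higher E°), I₂/I⁻ the anode: E°cell = +0.78 − (+0.58) = +0.20 V, n = 2.
Overall: 2 Fe³⁺(aq) + 2 I⁻(aq) → 2 Fe²⁺(aq) + I₂(s)
Q = [Fe²⁺]^2 / ([Fe³⁺]^2·[I⁻]^2); log Q = 5.986.
E = E° − (0.0592/n) log Q = +0.20 − (0.0592/2)(5.986) = +0.023 V.

+0.023 V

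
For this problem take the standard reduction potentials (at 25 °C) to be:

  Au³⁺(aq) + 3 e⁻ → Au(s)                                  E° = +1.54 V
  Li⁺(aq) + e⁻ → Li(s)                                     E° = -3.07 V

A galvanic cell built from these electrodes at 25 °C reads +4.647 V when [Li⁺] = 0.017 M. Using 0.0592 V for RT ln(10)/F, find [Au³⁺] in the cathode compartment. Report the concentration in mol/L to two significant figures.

Au³⁺/Au is the cathode, Li⁺/Li the anode: E°cell = +4.61 V, n = 3.
Overall reaction: Au³⁺(aq) + 3 Li(s) → Au(s) + 3 Li⁺(aq); Q = [Li⁺]^3/[Au³⁺]^1.
From E = E° − (0.0592/n) log Q: log Q = (E° − E)·n/0.0592 = (+4.61 − (+4.647))·3/0.0592 = -1.8750.
So 1·log[Au³⁺] = 3·log(0.017) − log Q = -5.3087 − (-1.8750) = -3.4337; [Au³⁺] = 10^(-3.4337) ≈ 0.00037 M.

0.00037 M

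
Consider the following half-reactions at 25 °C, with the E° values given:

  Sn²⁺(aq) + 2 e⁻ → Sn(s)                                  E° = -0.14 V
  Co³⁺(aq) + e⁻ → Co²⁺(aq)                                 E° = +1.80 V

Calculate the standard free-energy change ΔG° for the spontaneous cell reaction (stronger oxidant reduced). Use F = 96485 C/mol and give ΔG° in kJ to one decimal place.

Co³⁺/Co²⁺ (E° = +1.80 V) is the cathode; Sn²⁺/Sn (E° = -0.14 V) is the anode, so E°cell = +1.94 V.
Balancing electrons gives n = 2 (lcm of 1 and 2).
ΔG° = −nFE° = −(2)(96485)(+1.94) = -374,362 J = -374.4 kJ.

-374.4 kJ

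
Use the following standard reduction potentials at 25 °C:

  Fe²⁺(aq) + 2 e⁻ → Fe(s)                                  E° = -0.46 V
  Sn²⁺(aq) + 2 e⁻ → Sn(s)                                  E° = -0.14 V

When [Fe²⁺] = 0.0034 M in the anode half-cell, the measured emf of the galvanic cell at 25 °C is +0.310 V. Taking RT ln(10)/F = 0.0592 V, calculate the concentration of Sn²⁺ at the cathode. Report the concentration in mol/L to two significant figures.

Sn²⁺/Sn is the cathode, Fe²⁺/Fe the anode: E°cell = +0.32 V, n = 2.
Overall reaction: Sn²⁺(aq) + Fe(s) → Sn(s) + Fe²⁺(aq); Q = [Fe²⁺]^1/[Sn²⁺]^1.
From E = E° − (0.0592/n) log Q: log Q = (E° − E)·n/0.0592 = (+0.32 − (+0.310))·2/0.0592 = 0.3378.
So 1·log[Sn²⁺] = 1·log(0.0034) − log Q = -2.4685 − (0.3378) = -2.8063; [Sn²⁺] = 10^(-2.8063) ≈ 0.0016 M.

0.0016 M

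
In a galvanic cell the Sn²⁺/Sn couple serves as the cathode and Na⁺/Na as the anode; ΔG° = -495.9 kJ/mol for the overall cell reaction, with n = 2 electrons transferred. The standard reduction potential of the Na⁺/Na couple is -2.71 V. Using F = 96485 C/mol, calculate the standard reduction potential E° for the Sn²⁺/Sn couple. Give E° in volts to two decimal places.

E°cell = −ΔG°/(nF) = −(-495.9×10³)/((2)(96485)) = +2.570 V.
Since Sn²⁺/Sn is the cathode and Na⁺/Na the anode, E°cell = E°(Sn²⁺/Sn) − E°(Na⁺/Na).
So E°(Sn²⁺/Sn) = E°cell + E°(Na⁺/Na) = +2.570 + (-2.71) = -0.14 V.

-0.14 V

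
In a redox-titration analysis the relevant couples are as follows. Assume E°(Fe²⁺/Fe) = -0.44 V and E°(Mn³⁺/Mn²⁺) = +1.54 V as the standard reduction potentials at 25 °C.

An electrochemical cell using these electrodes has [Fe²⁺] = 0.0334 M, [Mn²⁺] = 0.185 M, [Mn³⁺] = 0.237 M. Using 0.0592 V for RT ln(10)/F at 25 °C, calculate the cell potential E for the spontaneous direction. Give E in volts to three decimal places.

+2.030 V

Mn³⁺/Mn²⁺ is the cathode (higher E°), Fe²⁺/Fe the anode: E°cell = +1.54 − (-0.44) = +1.98 V, n = 2.
Overall: 2 Mn³⁺(aq) + Fe(s) → 2 Mn²⁺(aq) + Fe²⁺(aq)
Q = [Mn²⁺]^2·[Fe²⁺] / ([Mn³⁺]^2); log Q = -1.691.
E = E° − (0.0592/n) log Q = +1.98 − (0.0592/2)(-1.691) = +2.030 V.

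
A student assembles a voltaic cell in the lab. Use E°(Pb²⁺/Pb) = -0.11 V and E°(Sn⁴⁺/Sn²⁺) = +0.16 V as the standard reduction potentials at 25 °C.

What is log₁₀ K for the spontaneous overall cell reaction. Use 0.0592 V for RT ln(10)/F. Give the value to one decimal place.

Cathode: Sn⁴⁺/Sn²⁺; anode: Pb²⁺/Pb. E°cell = +0.27 V, n = 2.
log K = nE°cell / 0.0592 = (2)(+0.27) / 0.0592 = 9.1.

9.1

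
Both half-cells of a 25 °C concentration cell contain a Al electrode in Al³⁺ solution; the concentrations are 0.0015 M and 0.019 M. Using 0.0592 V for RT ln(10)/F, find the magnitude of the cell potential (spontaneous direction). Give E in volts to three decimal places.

For a concentration cell E°cell = 0. The 0.019 M side is the cathode (reduction is favoured where [Al³⁺] is higher).
With n = 3, E = −(0.0592/3) log([Al³⁺]ₐₙ/[Al³⁺]꜀ₐₜ) = −(0.0592/3) log(0.0015/0.019) = −(0.0592/3)(-1.103) = +0.022 V.

+0.022 V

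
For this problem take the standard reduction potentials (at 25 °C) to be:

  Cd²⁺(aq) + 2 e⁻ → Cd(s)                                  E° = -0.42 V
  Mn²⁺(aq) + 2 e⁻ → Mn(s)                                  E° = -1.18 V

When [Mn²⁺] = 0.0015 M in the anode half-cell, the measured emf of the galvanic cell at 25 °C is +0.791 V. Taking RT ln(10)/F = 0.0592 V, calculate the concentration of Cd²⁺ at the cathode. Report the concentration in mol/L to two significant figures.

0.017 M

Cd²⁺/Cd is the cathode, Mn²⁺/Mn the anode: E°cell = +0.76 V, n = 2.
Overall reaction: Cd²⁺(aq) + Mn(s) → Cd(s) + Mn²⁺(aq); Q = [Mn²⁺]^1/[Cd²⁺]^1.
From E = E° − (0.0592/n) log Q: log Q = (E° − E)·n/0.0592 = (+0.76 − (+0.791))·2/0.0592 = -1.0473.
So 1·log[Cd²⁺] = 1·log(0.0015) − log Q = -2.8239 − (-1.0473) = -1.7766; [Cd²⁺] = 10^(-1.7766) ≈ 0.017 M.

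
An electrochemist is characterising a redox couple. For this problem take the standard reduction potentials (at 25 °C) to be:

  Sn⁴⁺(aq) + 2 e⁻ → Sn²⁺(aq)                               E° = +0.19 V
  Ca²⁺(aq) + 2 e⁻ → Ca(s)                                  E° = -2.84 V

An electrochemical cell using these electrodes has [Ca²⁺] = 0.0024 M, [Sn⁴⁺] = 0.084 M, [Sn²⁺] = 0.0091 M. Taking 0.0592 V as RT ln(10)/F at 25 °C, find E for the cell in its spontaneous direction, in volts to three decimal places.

Sn⁴⁺/Sn²⁺ is the cathode (higher E°), Ca²⁺/Ca the anode: E°cell = +0.19 − (-2.84) = +3.03 V, n = 2.
Overall: Sn⁴⁺(aq) + Ca(s) → Sn²⁺(aq) + Ca²⁺(aq)
Q = [Sn²⁺]·[Ca²⁺] / ([Sn⁴⁺]); log Q = -3.585.
E = E° − (0.0592/n) log Q = +3.03 − (0.0592/2)(-3.585) = +3.136 V.

+3.136 V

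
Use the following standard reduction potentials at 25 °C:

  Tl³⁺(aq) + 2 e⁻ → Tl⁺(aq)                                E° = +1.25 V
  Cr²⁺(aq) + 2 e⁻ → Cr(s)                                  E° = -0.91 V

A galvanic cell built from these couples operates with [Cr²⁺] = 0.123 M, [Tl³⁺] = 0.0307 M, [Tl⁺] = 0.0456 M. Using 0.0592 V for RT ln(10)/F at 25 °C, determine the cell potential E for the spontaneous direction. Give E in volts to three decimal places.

Tl³⁺/Tl⁺ is the cathode (higher E°), Cr²⁺/Cr the anode: E°cell = +1.25 − (-0.91) = +2.16 V, n = 2.
Overall: Tl³⁺(aq) + Cr(s) → Tl⁺(aq) + Cr²⁺(aq)
Q = [Tl⁺]·[Cr²⁺] / ([Tl³⁺]); log Q = -0.738.
E = E° − (0.0592/n) log Q = +2.16 − (0.0592/2)(-0.738) = +2.182 V.

+2.182 V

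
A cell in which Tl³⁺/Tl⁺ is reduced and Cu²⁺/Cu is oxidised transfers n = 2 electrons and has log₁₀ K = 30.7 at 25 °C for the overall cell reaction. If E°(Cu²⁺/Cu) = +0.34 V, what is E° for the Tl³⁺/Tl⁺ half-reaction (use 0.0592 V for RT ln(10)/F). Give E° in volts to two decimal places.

+1.25 V

E°cell = (0.0592/n)·log K = (0.0592/2)(30.7) = +0.909 V.
Since Tl³⁺/Tl⁺ is the cathode and Cu²⁺/Cu the anode, E°cell = E°(Tl³⁺/Tl⁺) − E°(Cu²⁺/Cu).
So E°(Tl³⁺/Tl⁺) = E°cell + E°(Cu²⁺/Cu) = +0.909 + (+0.34) = +1.25 V.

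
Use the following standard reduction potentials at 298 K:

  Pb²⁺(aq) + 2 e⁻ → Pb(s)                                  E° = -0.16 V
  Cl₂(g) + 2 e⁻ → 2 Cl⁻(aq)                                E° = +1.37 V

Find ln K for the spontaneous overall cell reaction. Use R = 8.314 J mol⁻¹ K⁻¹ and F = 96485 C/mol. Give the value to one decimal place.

Cathode: Cl₂/Cl⁻; anode: Pb²⁺/Pb. E°cell = (+1.37) − (-0.16) = +1.53 V, with n = 2.
ΔG° = −nFE° = −RT ln K, so ln K = nFE°/(RT) = (2)(96485)(+1.53) / ((8.314)(298)) = 119.167.

119.2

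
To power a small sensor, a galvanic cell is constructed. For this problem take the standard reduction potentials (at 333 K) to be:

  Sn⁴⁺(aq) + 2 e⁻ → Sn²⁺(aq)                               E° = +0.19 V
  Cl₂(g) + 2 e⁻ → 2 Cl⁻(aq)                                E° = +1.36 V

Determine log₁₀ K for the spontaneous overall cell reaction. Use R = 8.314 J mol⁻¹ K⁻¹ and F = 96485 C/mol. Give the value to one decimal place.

Cathode: Cl₂/Cl⁻; anode: Sn⁴⁺/Sn²⁺. E°cell = (+1.36) − (+0.19) = +1.17 V, with n = 2.
ΔG° = −nFE° = −RT ln K, so ln K = nFE°/(RT) = (2)(96485)(+1.17) / ((8.314)(333)) = 81.550.
log₁₀ K = 81.550 / ln 10 = 35.4.

35.4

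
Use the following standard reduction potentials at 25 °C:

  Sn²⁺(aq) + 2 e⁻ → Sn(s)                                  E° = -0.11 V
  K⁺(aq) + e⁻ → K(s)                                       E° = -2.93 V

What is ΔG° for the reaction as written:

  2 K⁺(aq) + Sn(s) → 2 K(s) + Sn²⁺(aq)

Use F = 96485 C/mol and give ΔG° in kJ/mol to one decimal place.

+544.2 kJ/mol

As written, K⁺/K is reduced (cathode) and Sn²⁺/Sn is oxidised (anode), so E°cell = (-2.93) − (-0.11) = -2.82 V.
Balancing electrons gives n = 2.
ΔG° = −nFE° = −(2)(96485)(-2.82) = 544,175 J = +544.2 kJ/mol.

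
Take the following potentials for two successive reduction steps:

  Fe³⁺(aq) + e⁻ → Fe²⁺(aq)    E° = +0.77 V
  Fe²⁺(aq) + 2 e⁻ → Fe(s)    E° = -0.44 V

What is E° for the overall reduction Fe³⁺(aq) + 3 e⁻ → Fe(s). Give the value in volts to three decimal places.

Standard free energies of sequential steps add: ΔG°₃ = ΔG°₁ + ΔG°₂, so n₃E°₃ = n₁E°₁ + n₂E°₂.
E°₃ = (1×+0.77 + 2×-0.44) / 3 = (-0.110) / 3 = -0.037 V.
E° values themselves are not directly additive — weighting by electron count is essential.

-0.037 V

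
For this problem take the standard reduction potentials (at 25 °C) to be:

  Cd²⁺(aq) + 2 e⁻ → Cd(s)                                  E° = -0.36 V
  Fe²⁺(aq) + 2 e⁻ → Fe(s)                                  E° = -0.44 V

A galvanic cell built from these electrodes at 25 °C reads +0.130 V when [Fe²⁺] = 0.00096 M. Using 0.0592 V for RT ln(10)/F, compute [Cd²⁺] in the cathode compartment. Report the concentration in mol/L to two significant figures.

Cd²⁺/Cd is the cathode, Fe²⁺/Fe the anode: E°cell = +0.08 V, n = 2.
Overall reaction: Cd²⁺(aq) + Fe(s) → Cd(s) + Fe²⁺(aq); Q = [Fe²⁺]^1/[Cd²⁺]^1.
From E = E° − (0.0592/n) log Q: log Q = (E° − E)·n/0.0592 = (+0.08 − (+0.130))·2/0.0592 = -1.6892.
So 1·log[Cd²⁺] = 1·log(0.00096) − log Q = -3.0177 − (-1.6892) = -1.3285; [Cd²⁺] = 10^(-1.3285) ≈ 0.047 M.

0.047 M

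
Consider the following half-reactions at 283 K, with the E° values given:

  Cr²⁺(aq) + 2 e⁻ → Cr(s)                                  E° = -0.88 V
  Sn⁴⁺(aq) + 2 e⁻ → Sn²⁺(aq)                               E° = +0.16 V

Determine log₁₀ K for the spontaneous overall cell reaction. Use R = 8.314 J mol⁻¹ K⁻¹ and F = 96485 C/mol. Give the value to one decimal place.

Cathode: Sn⁴⁺/Sn²⁺; anode: Cr²⁺/Cr. E°cell = (+0.16) − (-0.88) = +1.04 V, with n = 2.
ΔG° = −nFE° = −RT ln K, so ln K = nFE°/(RT) = (2)(96485)(+1.04) / ((8.314)(283)) = 85.296.
log₁₀ K = 85.296 / ln 10 = 37.0.

37.0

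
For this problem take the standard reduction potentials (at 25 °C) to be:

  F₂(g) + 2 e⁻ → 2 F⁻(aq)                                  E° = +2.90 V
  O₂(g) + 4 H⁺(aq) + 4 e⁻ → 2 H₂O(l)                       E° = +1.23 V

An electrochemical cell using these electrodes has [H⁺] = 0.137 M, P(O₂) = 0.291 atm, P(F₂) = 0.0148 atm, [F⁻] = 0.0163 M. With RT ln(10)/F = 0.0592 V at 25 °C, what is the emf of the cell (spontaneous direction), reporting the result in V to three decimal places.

+1.781 V

F₂/F⁻ is the cathode (higher E°), O₂/H₂O the anode: E°cell = +2.90 − (+1.23) = +1.67 V, n = 4.
Overall: 2 F₂(g) + 2 H₂O(l) → 4 F⁻(aq) + O₂(g) + 4 H⁺(aq)
Q = [F⁻]^4·P(O₂)·[H⁺]^4 / (P(F₂)^2); log Q = -7.481.
E = E° − (0.0592/n) log Q = +1.67 − (0.0592/4)(-7.481) = +1.781 V.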